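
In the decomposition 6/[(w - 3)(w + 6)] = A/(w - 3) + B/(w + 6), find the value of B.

Cover-up at w = -6: B = 6/(-6 - 3) = -6/9 = -2/3


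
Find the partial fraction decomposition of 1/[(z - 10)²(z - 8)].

Cover-up at z=8: γ = 1/(8 - 10)² = 1/4. Cover-up at z=10: β = 1/(10 - 8) = 1/2. Comparing z² coeff: α = -γ = -1/4
Result: (-1/4)/(z - 10) + (1/2)/(z - 10)² + (1/4)/(z - 8)


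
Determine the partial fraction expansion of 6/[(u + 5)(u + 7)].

6/(u + 5)(u + 7) = A/(u + 5) + B/(u + 7). A = 6/(-5 + 7) = 3, B = 6/(-7 + 5) = -3
Result: 3/(u + 5) - 3/(u + 7)


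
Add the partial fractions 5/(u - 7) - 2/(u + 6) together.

Common denominator (u - 7)(u + 6). Numerator: 5(u + 6) - 2(u - 7) = (5u + 30) - (2u - 14) = 3u + 44
Result: (3u + 44)/[(u - 7)(u + 6)]


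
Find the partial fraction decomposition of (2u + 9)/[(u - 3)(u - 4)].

At u=3: A = (2·3 + 9)/(3 - 4) = -15. At u=4: B = (2·4 + 9)/(4 - 3) = 17
Result: -15/(u - 3) + 17/(u - 4)


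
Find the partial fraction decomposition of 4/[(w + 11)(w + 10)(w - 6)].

Using cover-up method: A = 4/17, B = -1/4, C = 1/68
Result: (4/17)/(w + 11) - (1/4)/(w + 10) + (1/68)/(w - 6)


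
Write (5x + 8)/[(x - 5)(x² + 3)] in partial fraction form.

At x=5: α = (5·5 + 8)/(5² + 3) = 33/28. β = -α = -33/28, γ = 5 - 5·α = -25/28
Result: (33/28)/(x - 5) - ((33/28)x + 25/28)/(x² + 3)


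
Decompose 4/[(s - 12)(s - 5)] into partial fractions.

4/(s - 12)(s - 5) = A/(s - 12) + B/(s - 5). A = 4/(12 - 5) = 4/7, B = 4/(5 - 12) = -4/7
Result: (4/7)/(s - 12) - (4/7)/(s - 5)


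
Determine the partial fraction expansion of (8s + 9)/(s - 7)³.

(8s + 9) = α(s - 7)² + β(s - 7) + γ. At s = 7: γ = 8·7 + 9 = 65. Coefficients: α = 0, β = 8
Result: 8/(s - 7)² + 65/(s - 7)³


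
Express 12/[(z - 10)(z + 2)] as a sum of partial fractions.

12/(z - 10)(z + 2) = A/(z - 10) + B/(z + 2). A = 12/(10 + 2) = 1, B = 12/(-2 - 10) = -1
Result: 1/(z - 10) - 1/(z + 2)


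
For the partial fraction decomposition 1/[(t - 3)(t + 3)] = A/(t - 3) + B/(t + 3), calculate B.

Cover-up at t = -3: B = 1/(-3 - 3) = -1/6


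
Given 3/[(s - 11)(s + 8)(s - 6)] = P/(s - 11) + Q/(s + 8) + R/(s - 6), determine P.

Cover-up at s = 11: P = 3/[(11 + 8)(11 - 6)] = 3/[(19)(5)] = 3/95


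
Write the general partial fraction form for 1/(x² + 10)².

Repeated quadratic factor: (αx + β)/(x² + 10) + (γx + δ)/(x² + 10)²


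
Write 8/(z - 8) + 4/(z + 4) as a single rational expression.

Common denominator (z - 8)(z + 4). Numerator: 8(z + 4) + 4(z - 8) = (8z + 32) + (4z - 32) = 12z
Result: (12z)/[(z - 8)(z + 4)]


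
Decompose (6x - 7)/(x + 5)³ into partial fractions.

(6x - 7) = α(x + 5)² + β(x + 5) + γ. At x = -5: γ = 6·(-5) - 7 = -37. Coefficients: α = 0, β = 6
Result: 6/(x + 5)² - 37/(x + 5)³


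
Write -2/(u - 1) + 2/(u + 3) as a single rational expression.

Common denominator (u - 1)(u + 3). Numerator: -2(u + 3) + 2(u - 1) = (-2u - 6) + (2u - 2) = -8
Result: (-8)/[(u - 1)(u + 3)]


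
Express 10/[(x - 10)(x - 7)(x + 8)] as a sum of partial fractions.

Using cover-up method: α = 5/27, β = -2/9, γ = 1/27
Result: (5/27)/(x - 10) - (2/9)/(x - 7) + (1/27)/(x + 8)


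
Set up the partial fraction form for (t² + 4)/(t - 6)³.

Repeated linear factor (power 3): P/(t - 6) + Q/(t - 6)² + R/(t - 6)³


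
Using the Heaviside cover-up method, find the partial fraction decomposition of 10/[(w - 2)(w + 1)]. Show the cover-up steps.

Cover (w - 2): set w=2, get α = 10/(2 + 1) = 10/3. Cover (w + 1): set w=-1, get β = 10/(-1 - 2) = -10/3.
Result: (10/3)/(w - 2) - (10/3)/(w + 1)


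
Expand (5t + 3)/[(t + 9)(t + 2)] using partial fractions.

At t=-9: A = (5·(-9) + 3)/(-9 + 2) = 6. At t=-2: B = (5·(-2) + 3)/(-2 + 9) = -1
Result: 6/(t + 9) - 1/(t + 2)


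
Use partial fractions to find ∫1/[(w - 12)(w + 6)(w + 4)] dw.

Cover-up: α = 1/288, β = 1/36, γ = -1/32. Decomposition: (1/288)/(w - 12) + (1/36)/(w + 6) - (1/32)/(w + 4). Integrate each term: (1/288) ln|(w - 12)| + (1/36) ln|(w + 6)| - (1/32) ln|(w + 4)| + C


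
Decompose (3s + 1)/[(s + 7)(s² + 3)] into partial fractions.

At s=-7: α = (3·(-7) + 1)/((-7)² + 3) = -5/13. β = -α = 5/13, γ = 3 - (-7)·α = 4/13
Result: (-5/13)/(s + 7) + ((5/13)s + 4/13)/(s² + 3)


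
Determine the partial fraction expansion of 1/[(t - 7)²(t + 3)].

Cover-up at t=-3: C = 1/(-3 - 7)² = 1/100. Cover-up at t=7: B = 1/(7 + 3) = 1/10. Comparing t² coeff: A = -C = -1/100
Result: (-1/100)/(t - 7) + (1/10)/(t - 7)² + (1/100)/(t + 3)


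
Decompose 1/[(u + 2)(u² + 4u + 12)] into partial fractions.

Cover-up at u = -2: α = 1/((-2)² + 4·(-2) + 12) = 1/8. Then β = -α = -1/8, γ = -α·(4 - 2) = -1/4
Result: (1/8)/(u + 2) - ((1/8)u + 1/4)/(u² + 4u + 12)


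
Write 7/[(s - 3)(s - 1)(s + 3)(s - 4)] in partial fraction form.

Using Heaviside cover-up: (-7/12)/(s - 3) + (7/24)/(s - 1) - (1/24)/(s + 3) + (1/3)/(s - 4)


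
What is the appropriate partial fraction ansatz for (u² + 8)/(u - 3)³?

Repeated linear factor (power 3): α/(u - 3) + β/(u - 3)² + γ/(u - 3)³


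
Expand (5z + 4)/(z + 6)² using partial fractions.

(5z + 4) = α(z + 6) + β. At z = -6: β = 5·(-6) + 4 = -26. Coeff of z: α = 5
Result: 5/(z + 6) - 26/(z + 6)²


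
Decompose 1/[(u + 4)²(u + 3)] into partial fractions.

Cover-up at u=-3: γ = 1/(-3 + 4)² = 1. Cover-up at u=-4: β = 1/(-4 + 3) = -1. Comparing u² coeff: α = -γ = -1
Result: -1/(u + 4) - 1/(u + 4)² + 1/(u + 3)


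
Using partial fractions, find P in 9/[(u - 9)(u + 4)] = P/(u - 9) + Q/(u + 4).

Cover-up at u = 9: P = 9/(9 + 4) = 9/13


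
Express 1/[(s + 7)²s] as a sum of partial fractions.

Cover-up at s=0: γ = 1/(0 + 7)² = 1/49. Cover-up at s=-7: β = 1/(-7 - 0) = -1/7. Comparing s² coeff: α = -γ = -1/49
Result: (-1/49)/(s + 7) - (1/7)/(s + 7)² + (1/49)/s


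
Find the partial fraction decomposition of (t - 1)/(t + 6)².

(t - 1) = P(t + 6) + Q. At t = -6: Q = 1·(-6) - 1 = -7. Coeff of t: P = 1
Result: 1/(t + 6) - 7/(t + 6)²


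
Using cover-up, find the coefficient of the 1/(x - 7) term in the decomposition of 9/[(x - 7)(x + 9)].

Cover (x - 7), set x=7: 9/((x + 9) at x=7) = 9/(16) = 9/16


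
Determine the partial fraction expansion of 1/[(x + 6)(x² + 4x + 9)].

Cover-up at x = -6: P = 1/((-6)² + 4·(-6) + 9) = 1/21. Then Q = -P = -1/21, R = -P·(4 - 6) = 2/21
Result: (1/21)/(x + 6) - ((1/21)x - 2/21)/(x² + 4x + 9)


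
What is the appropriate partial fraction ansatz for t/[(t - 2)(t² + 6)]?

Linear + irreducible quadratic: P/(t - 2) + (Qt + R)/(t² + 6)


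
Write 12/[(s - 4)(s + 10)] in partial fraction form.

12/(s - 4)(s + 10) = A/(s - 4) + B/(s + 10). A = 12/(4 + 10) = 6/7, B = 12/(-10 - 4) = -6/7
Result: (6/7)/(s - 4) - (6/7)/(s + 10)


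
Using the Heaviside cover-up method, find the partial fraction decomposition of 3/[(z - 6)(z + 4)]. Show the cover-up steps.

Cover (z - 6): set z=6, get P = 3/(6 + 4) = 3/10. Cover (z + 4): set z=-4, get Q = 3/(-4 - 6) = -3/10.
Result: (3/10)/(z - 6) - (3/10)/(z + 4)


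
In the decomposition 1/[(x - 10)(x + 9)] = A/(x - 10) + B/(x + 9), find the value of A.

Cover-up at x = 10: A = 1/(10 + 9) = 1/19


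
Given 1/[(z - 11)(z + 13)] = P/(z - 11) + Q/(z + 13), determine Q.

Cover-up at z = -13: Q = 1/(-13 - 11) = -1/24


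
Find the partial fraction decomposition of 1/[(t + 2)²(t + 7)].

Cover-up at t=-7: R = 1/(-7 + 2)² = 1/25. Cover-up at t=-2: Q = 1/(-2 + 7) = 1/5. Comparing t² coeff: P = -R = -1/25
Result: (-1/25)/(t + 2) + (1/5)/(t + 2)² + (1/25)/(t + 7)


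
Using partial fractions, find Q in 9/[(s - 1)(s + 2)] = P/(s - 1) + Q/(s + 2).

Cover-up at s = -2: Q = 9/(-2 - 1) = -9/3 = -3


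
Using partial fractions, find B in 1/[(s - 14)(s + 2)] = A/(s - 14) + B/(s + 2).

Cover-up at s = -2: B = 1/(-2 - 14) = -1/16


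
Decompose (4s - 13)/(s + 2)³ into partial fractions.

(4s - 13) = A(s + 2)² + B(s + 2) + C. At s = -2: C = 4·(-2) - 13 = -21. Coefficients: A = 0, B = 4
Result: 4/(s + 2)² - 21/(s + 2)³


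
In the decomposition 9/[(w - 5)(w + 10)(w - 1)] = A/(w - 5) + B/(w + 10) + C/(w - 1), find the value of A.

Cover-up at w = 5: A = 9/[(5 + 10)(5 - 1)] = 9/[(15)(4)] = 9/60 = 3/20


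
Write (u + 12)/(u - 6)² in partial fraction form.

(u + 12) = P(u - 6) + Q. At u = 6: Q = 1·6 + 12 = 18. Coeff of u: P = 1
Result: 1/(u - 6) + 18/(u - 6)²


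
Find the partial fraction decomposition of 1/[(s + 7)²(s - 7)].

Cover-up at s=7: C = 1/(7 + 7)² = 1/196. Cover-up at s=-7: B = 1/(-7 - 7) = -1/14. Comparing s² coeff: A = -C = -1/196
Result: (-1/196)/(s + 7) - (1/14)/(s + 7)² + (1/196)/(s - 7)


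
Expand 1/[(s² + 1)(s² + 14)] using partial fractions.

Coefficient matching gives α = γ = 0, β = 1/(14-1) = 1/13, δ = -β = -1/13
Result: (1/13)/(s² + 1) - (1/13)/(s² + 14)


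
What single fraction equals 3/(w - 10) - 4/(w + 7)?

Common denominator (w - 10)(w + 7). Numerator: 3(w + 7) - 4(w - 10) = (3w + 21) - (4w - 40) = -w + 61
Result: (-w + 61)/[(w - 10)(w + 7)]


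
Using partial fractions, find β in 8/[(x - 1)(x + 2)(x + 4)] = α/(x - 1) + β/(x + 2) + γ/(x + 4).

Cover-up at x = -2: β = 8/[(-2 - 1)(-2 + 4)] = 8/[(-3)(2)] = -8/6 = -4/3


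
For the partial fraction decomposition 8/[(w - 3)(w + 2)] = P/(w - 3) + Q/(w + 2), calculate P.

Cover-up at w = 3: P = 8/(3 + 2) = 8/5


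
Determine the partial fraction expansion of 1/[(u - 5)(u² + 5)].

Cover-up at u = 5: P = 1/(5² + 5) = 1/30. Then Q = -P = -1/30, R = -P·(0 + 5) = -1/6
Result: (1/30)/(u - 5) - ((1/30)u + 1/6)/(u² + 5)


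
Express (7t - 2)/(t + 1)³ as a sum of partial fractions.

(7t - 2) = P(t + 1)² + Q(t + 1) + R. At t = -1: R = 7·(-1) - 2 = -9. Coefficients: P = 0, Q = 7
Result: 7/(t + 1)² - 9/(t + 1)³


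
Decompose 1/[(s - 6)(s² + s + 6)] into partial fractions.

Cover-up at s = 6: α = 1/(6² + 1·6 + 6) = 1/48. Then β = -α = -1/48, γ = -α·(1 + 6) = -7/48
Result: (1/48)/(s - 6) - ((1/48)s + 7/48)/(s² + s + 6)


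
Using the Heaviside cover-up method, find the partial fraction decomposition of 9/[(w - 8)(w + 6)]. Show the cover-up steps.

Cover (w - 8): set w=8, get α = 9/(8 + 6) = 9/14. Cover (w + 6): set w=-6, get β = 9/(-6 - 8) = -9/14.
Result: (9/14)/(w - 8) - (9/14)/(w + 6)


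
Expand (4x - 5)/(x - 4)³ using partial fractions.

(4x - 5) = P(x - 4)² + Q(x - 4) + R. At x = 4: R = 4·4 - 5 = 11. Coefficients: P = 0, Q = 4
Result: 4/(x - 4)² + 11/(x - 4)³


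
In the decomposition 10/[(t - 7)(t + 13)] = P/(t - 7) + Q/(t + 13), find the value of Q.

Cover-up at t = -13: Q = 10/(-13 - 7) = -10/20 = -1/2


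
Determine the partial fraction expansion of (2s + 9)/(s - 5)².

(2s + 9) = α(s - 5) + β. At s = 5: β = 2·5 + 9 = 19. Coeff of s: α = 2
Result: 2/(s - 5) + 19/(s - 5)²


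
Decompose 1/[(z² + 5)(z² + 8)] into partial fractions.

Coefficient matching gives P = R = 0, Q = 1/(8-5) = 1/3, S = -Q = -1/3
Result: (1/3)/(z² + 5) - (1/3)/(z² + 8)


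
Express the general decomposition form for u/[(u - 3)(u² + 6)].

Linear + irreducible quadratic: A/(u - 3) + (Bu + C)/(u² + 6)


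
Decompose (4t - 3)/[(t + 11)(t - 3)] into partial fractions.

At t=-11: A = (4·(-11) - 3)/(-11 - 3) = 47/14. At t=3: B = (4·3 - 3)/(3 + 11) = 9/14
Result: (47/14)/(t + 11) + (9/14)/(t - 3)


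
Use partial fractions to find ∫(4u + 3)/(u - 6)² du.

Decompose: α = 4, β = 4·6 + 3 = 27, so (4u + 3)/(u - 6)² = 4/(u - 6) + 27/(u - 6)². Integrate: ∫ α/(u - 6) du = 4 ln|(u - 6)|; ∫ β/(u - 6)² du = -27/(u - 6). Sum: 4 ln|(u - 6)| - 27/(u - 6) + C


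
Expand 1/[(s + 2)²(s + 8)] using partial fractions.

Cover-up at s=-8: C = 1/(-8 + 2)² = 1/36. Cover-up at s=-2: B = 1/(-2 + 8) = 1/6. Comparing s² coeff: A = -C = -1/36
Result: (-1/36)/(s + 2) + (1/6)/(s + 2)² + (1/36)/(s + 8)


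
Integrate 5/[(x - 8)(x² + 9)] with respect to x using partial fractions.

Cover-up at x=8: A = 5/(8²+9) = 5/73. Coeff matching: B = -5/73, C = -40/73. Decomposition: (5/73)/(x - 8) - ((5/73)x + 40/73)/(x² + 9). Integrate: linear → ln, quadratic → (1/2)ln + arctan: (5/73) ln|(x - 8)| - (5/146) ln(x² + 9) - (40/219) arctan(x/3) + C


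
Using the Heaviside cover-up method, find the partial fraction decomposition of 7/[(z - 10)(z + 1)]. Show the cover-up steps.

Cover (z - 10): set z=10, get A = 7/(10 + 1) = 7/11. Cover (z + 1): set z=-1, get B = 7/(-1 - 10) = -7/11.
Result: (7/11)/(z - 10) - (7/11)/(z + 1)


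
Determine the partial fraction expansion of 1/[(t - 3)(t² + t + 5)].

Cover-up at t = 3: P = 1/(3² + 1·3 + 5) = 1/17. Then Q = -P = -1/17, R = -P·(1 + 3) = -4/17
Result: (1/17)/(t - 3) - ((1/17)t + 4/17)/(t² + t + 5)


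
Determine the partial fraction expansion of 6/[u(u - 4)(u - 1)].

Using cover-up method: α = 3/2, β = 1/2, γ = -2
Result: (3/2)/u + (1/2)/(u - 4) - 2/(u - 1)


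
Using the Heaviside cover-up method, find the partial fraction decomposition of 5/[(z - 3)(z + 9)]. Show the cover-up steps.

Cover (z - 3): set z=3, get α = 5/(3 + 9) = 5/12. Cover (z + 9): set z=-9, get β = 5/(-9 - 3) = -5/12.
Result: (5/12)/(z - 3) - (5/12)/(z + 9)


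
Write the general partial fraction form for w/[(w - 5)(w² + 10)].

Linear + irreducible quadratic: α/(w - 5) + (βw + γ)/(w² + 10)


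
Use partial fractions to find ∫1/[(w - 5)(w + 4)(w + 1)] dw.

Cover-up: A = 1/54, B = 1/27, C = -1/18. Decomposition: (1/54)/(w - 5) + (1/27)/(w + 4) - (1/18)/(w + 1). Integrate each term: (1/54) ln|(w - 5)| + (1/27) ln|(w + 4)| - (1/18) ln|(w + 1)| + C


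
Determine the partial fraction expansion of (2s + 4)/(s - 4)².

(2s + 4) = A(s - 4) + B. At s = 4: B = 2·4 + 4 = 12. Coeff of s: A = 2
Result: 2/(s - 4) + 12/(s - 4)²


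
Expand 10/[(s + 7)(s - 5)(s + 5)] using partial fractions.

Using cover-up method: α = 5/12, β = 1/12, γ = -1/2
Result: (5/12)/(s + 7) + (1/12)/(s - 5) - (1/2)/(s + 5)


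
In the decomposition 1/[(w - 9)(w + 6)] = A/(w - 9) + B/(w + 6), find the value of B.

Cover-up at w = -6: B = 1/(-6 - 9) = -1/15


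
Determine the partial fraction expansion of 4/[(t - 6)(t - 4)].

4/(t - 6)(t - 4) = α/(t - 6) + β/(t - 4). α = 4/(6 - 4) = 2, β = 4/(4 - 6) = -2
Result: 2/(t - 6) - 2/(t - 4)


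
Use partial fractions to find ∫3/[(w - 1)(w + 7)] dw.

Decompose: 3/[(w - 1)(w + 7)] = (3/8)/(w - 1) - (3/8)/(w + 7). Integrate each term: (3/8) ln|(w - 1)| - (3/8) ln|(w + 7)| + C


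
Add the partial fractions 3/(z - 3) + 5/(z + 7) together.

Common denominator (z - 3)(z + 7). Numerator: 3(z + 7) + 5(z - 3) = (3z + 21) + (5z - 15) = 8z + 6
Result: (8z + 6)/[(z - 3)(z + 7)]


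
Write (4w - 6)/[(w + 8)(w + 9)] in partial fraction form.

At w=-8: A = (4·(-8) - 6)/(-8 + 9) = -38. At w=-9: B = (4·(-9) - 6)/(-9 + 8) = 42
Result: -38/(w + 8) + 42/(w + 9)


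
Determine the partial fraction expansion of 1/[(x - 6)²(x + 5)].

Cover-up at x=-5: R = 1/(-5 - 6)² = 1/121. Cover-up at x=6: Q = 1/(6 + 5) = 1/11. Comparing x² coeff: P = -R = -1/121
Result: (-1/121)/(x - 6) + (1/11)/(x - 6)² + (1/121)/(x + 5)


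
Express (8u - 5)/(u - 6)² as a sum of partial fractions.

(8u - 5) = P(u - 6) + Q. At u = 6: Q = 8·6 - 5 = 43. Coeff of u: P = 8
Result: 8/(u - 6) + 43/(u - 6)²


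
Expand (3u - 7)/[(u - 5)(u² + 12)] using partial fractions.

At u=5: A = (3·5 - 7)/(5² + 12) = 8/37. B = -A = -8/37, C = 3 - 5·A = 71/37
Result: (8/37)/(u - 5) - ((8/37)u - 71/37)/(u² + 12)


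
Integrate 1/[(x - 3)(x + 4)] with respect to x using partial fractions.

Decompose: 1/[(x - 3)(x + 4)] = (1/7)/(x - 3) - (1/7)/(x + 4). Integrate each term: (1/7) ln|(x - 3)| - (1/7) ln|(x + 4)| + C


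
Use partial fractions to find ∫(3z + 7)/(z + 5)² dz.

Decompose: A = 3, B = 3·(-5) + 7 = -8, so (3z + 7)/(z + 5)² = 3/(z + 5) - 8/(z + 5)². Integrate: ∫ A/(z + 5) dz = 3 ln|(z + 5)|; ∫ B/(z + 5)² dz = 8/(z + 5). Sum: 3 ln|(z + 5)| + 8/(z + 5) + C


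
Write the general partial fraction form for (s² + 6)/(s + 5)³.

Repeated linear factor (power 3): α/(s + 5) + β/(s + 5)² + γ/(s + 5)³


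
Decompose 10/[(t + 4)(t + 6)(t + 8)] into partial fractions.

Using cover-up method: A = 5/4, B = -5/2, C = 5/4
Result: (5/4)/(t + 4) - (5/2)/(t + 6) + (5/4)/(t + 8)


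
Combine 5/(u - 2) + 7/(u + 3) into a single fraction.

Common denominator (u - 2)(u + 3). Numerator: 5(u + 3) + 7(u - 2) = (5u + 15) + (7u - 14) = 12u + 1
Result: (12u + 1)/[(u - 2)(u + 3)]


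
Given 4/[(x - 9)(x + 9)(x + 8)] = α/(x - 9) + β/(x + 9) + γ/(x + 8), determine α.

Cover-up at x = 9: α = 4/[(9 + 9)(9 + 8)] = 4/[(18)(17)] = 4/306 = 2/153


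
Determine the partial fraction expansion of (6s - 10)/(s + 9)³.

(6s - 10) = A(s + 9)² + B(s + 9) + C. At s = -9: C = 6·(-9) - 10 = -64. Coefficients: A = 0, B = 6
Result: 6/(s + 9)² - 64/(s + 9)³


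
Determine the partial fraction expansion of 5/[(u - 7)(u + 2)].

5/(u - 7)(u + 2) = α/(u - 7) + β/(u + 2). α = 5/(7 + 2) = 5/9, β = 5/(-2 - 7) = -5/9
Result: (5/9)/(u - 7) - (5/9)/(u + 2)


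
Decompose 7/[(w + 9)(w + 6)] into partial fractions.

7/(w + 9)(w + 6) = P/(w + 9) + Q/(w + 6). P = 7/(-9 + 6) = -7/3, Q = 7/(-6 + 9) = 7/3
Result: (-7/3)/(w + 9) + (7/3)/(w + 6)


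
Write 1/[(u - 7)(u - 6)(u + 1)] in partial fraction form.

Using cover-up method: A = 1/8, B = -1/7, C = 1/56
Result: (1/8)/(u - 7) - (1/7)/(u - 6) + (1/56)/(u + 1)


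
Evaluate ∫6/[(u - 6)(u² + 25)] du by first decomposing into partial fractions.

Cover-up at u=6: P = 6/(6²+25) = 6/61. Coeff matching: Q = -6/61, R = -36/61. Decomposition: (6/61)/(u - 6) - ((6/61)u + 36/61)/(u² + 25). Integrate: linear → ln, quadratic → (1/2)ln + arctan: (6/61) ln|(u - 6)| - (3/61) ln(u² + 25) - (36/305) arctan(u/5) + C


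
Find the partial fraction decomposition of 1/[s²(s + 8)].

Cover-up at s=-8: C = 1/(-8 - 0)² = 1/64. Cover-up at s=0: B = 1/(0 + 8) = 1/8. Comparing s² coeff: A = -C = -1/64
Result: (-1/64)/s + (1/8)/s² + (1/64)/(s + 8)


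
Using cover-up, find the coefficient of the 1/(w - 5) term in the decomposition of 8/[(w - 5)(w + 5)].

Cover (w - 5), set w=5: 8/((w + 5) at w=5) = 8/(10) = 4/5


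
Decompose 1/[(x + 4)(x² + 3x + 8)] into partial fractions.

Cover-up at x = -4: P = 1/((-4)² + 3·(-4) + 8) = 1/12. Then Q = -P = -1/12, R = -P·(3 - 4) = 1/12
Result: (1/12)/(x + 4) - ((1/12)x - 1/12)/(x² + 3x + 8)


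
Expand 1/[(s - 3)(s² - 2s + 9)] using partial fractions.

Cover-up at s = 3: A = 1/(3² - 2·3 + 9) = 1/12. Then B = -A = -1/12, C = -A·(-2 + 3) = -1/12
Result: (1/12)/(s - 3) - ((1/12)s + 1/12)/(s² - 2s + 9)


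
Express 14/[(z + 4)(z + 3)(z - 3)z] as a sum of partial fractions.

Using Heaviside cover-up: (-1/2)/(z + 4) + (7/9)/(z + 3) + (1/9)/(z - 3) - (7/18)/z


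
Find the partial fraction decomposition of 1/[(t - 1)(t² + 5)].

Cover-up at t = 1: A = 1/(1² + 5) = 1/6. Then B = -A = -1/6, C = -A·(0 + 1) = -1/6
Result: (1/6)/(t - 1) - ((1/6)t + 1/6)/(t² + 5)


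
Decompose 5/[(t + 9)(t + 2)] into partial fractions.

5/(t + 9)(t + 2) = A/(t + 9) + B/(t + 2). A = 5/(-9 + 2) = -5/7, B = 5/(-2 + 9) = 5/7
Result: (-5/7)/(t + 9) + (5/7)/(t + 2)


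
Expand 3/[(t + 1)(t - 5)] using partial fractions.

3/(t + 1)(t - 5) = A/(t + 1) + B/(t - 5). A = 3/(-1 - 5) = -1/2, B = 3/(5 + 1) = 1/2
Result: (-1/2)/(t + 1) + (1/2)/(t - 5)


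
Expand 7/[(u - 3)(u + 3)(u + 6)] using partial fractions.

Using cover-up method: A = 7/54, B = -7/18, C = 7/27
Result: (7/54)/(u - 3) - (7/18)/(u + 3) + (7/27)/(u + 6)


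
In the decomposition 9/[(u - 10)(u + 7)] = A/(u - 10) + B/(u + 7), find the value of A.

Cover-up at u = 10: A = 9/(10 + 7) = 9/17


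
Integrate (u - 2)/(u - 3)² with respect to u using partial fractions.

Decompose: P = 1, Q = 1·3 - 2 = 1, so (u - 2)/(u - 3)² = 1/(u - 3) + 1/(u - 3)². Integrate: ∫ P/(u - 3) du = ln|(u - 3)|; ∫ Q/(u - 3)² du = -1/(u - 3). Sum: ln|(u - 3)| - 1/(u - 3) + C


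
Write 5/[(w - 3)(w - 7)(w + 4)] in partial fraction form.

Using cover-up method: α = -5/28, β = 5/44, γ = 5/77
Result: (-5/28)/(w - 3) + (5/44)/(w - 7) + (5/77)/(w + 4)


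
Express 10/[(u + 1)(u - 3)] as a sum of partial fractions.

10/(u + 1)(u - 3) = α/(u + 1) + β/(u - 3). α = 10/(-1 - 3) = -5/2, β = 10/(3 + 1) = 5/2
Result: (-5/2)/(u + 1) + (5/2)/(u - 3)


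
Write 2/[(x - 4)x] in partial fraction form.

2/(x - 4)x = α/(x - 4) + β/x. α = 2/(4 - 0) = 1/2, β = 2/(0 - 4) = -1/2
Result: (1/2)/(x - 4) - (1/2)/x


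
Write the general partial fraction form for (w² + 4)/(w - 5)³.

Repeated linear factor (power 3): P/(w - 5) + Q/(w - 5)² + R/(w - 5)³


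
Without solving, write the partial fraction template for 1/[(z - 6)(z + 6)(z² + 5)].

Two linear + quadratic: α/(z - 6) + β/(z + 6) + (γz + δ)/(z² + 5)


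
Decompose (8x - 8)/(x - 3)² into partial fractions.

(8x - 8) = A(x - 3) + B. At x = 3: B = 8·3 - 8 = 16. Coeff of x: A = 8
Result: 8/(x - 3) + 16/(x - 3)²


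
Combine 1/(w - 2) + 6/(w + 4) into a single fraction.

Common denominator (w - 2)(w + 4). Numerator: 1(w + 4) + 6(w - 2) = (w + 4) + (6w - 12) = 7w - 8
Result: (7w - 8)/[(w - 2)(w + 4)]


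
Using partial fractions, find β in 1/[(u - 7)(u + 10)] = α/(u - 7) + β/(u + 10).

Cover-up at u = -10: β = 1/(-10 - 7) = -1/17


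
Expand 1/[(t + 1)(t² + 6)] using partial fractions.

Cover-up at t = -1: P = 1/((-1)² + 6) = 1/7. Then Q = -P = -1/7, R = -P·(0 - 1) = 1/7
Result: (1/7)/(t + 1) - ((1/7)t - 1/7)/(t² + 6)


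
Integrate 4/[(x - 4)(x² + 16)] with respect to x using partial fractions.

Cover-up at x=4: A = 4/(4²+16) = 1/8. Coeff matching: B = -1/8, C = -1/2. Decomposition: (1/8)/(x - 4) - ((1/8)x + 1/2)/(x² + 16). Integrate: linear → ln, quadratic → (1/2)ln + arctan: (1/8) ln|(x - 4)| - (1/16) ln(x² + 16) - (1/8) arctan(x/4) + C


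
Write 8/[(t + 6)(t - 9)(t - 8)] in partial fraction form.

Using cover-up method: A = 4/105, B = 8/15, C = -4/7
Result: (4/105)/(t + 6) + (8/15)/(t - 9) - (4/7)/(t - 8)


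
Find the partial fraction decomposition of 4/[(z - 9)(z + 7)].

4/(z - 9)(z + 7) = A/(z - 9) + B/(z + 7). A = 4/(9 + 7) = 1/4, B = 4/(-7 - 9) = -1/4
Result: (1/4)/(z - 9) - (1/4)/(z + 7)


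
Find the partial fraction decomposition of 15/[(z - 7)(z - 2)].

15/(z - 7)(z - 2) = A/(z - 7) + B/(z - 2). A = 15/(7 - 2) = 3, B = 15/(2 - 7) = -3
Result: 3/(z - 7) - 3/(z - 2)


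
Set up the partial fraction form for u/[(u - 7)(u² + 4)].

Linear + irreducible quadratic: α/(u - 7) + (βu + γ)/(u² + 4)


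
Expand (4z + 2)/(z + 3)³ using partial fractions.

(4z + 2) = α(z + 3)² + β(z + 3) + γ. At z = -3: γ = 4·(-3) + 2 = -10. Coefficients: α = 0, β = 4
Result: 4/(z + 3)² - 10/(z + 3)³


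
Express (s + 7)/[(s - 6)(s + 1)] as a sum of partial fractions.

At s=6: P = (1·6 + 7)/(6 + 1) = 13/7. At s=-1: Q = (1·(-1) + 7)/(-1 - 6) = -6/7
Result: (13/7)/(s - 6) - (6/7)/(s + 1)


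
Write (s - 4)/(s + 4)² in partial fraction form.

(s - 4) = A(s + 4) + B. At s = -4: B = 1·(-4) - 4 = -8. Coeff of s: A = 1
Result: 1/(s + 4) - 8/(s + 4)²


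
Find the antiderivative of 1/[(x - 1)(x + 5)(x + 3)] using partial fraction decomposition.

Cover-up: P = 1/24, Q = 1/12, R = -1/8. Decomposition: (1/24)/(x - 1) + (1/12)/(x + 5) - (1/8)/(x + 3). Integrate each term: (1/24) ln|(x - 1)| + (1/12) ln|(x + 5)| - (1/8) ln|(x + 3)| + C


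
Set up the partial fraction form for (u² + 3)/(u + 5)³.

Repeated linear factor (power 3): α/(u + 5) + β/(u + 5)² + γ/(u + 5)³


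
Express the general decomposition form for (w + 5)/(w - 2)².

Repeated linear factor: α/(w - 2) + β/(w - 2)²


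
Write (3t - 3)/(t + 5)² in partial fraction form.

(3t - 3) = P(t + 5) + Q. At t = -5: Q = 3·(-5) - 3 = -18. Coeff of t: P = 3
Result: 3/(t + 5) - 18/(t + 5)²


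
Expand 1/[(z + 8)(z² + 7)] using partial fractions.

Cover-up at z = -8: α = 1/((-8)² + 7) = 1/71. Then β = -α = -1/71, γ = -α·(0 - 8) = 8/71
Result: (1/71)/(z + 8) - ((1/71)z - 8/71)/(z² + 7)


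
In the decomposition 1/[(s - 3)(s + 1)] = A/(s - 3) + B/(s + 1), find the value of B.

Cover-up at s = -1: B = 1/(-1 - 3) = -1/4


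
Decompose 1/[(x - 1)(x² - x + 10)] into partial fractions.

Cover-up at x = 1: P = 1/(1² - 1·1 + 10) = 1/10. Then Q = -P = -1/10, R = -P·(-1 + 1) = 0
Result: (1/10)/(x - 1) - ((1/10)x)/(x² - x + 10)


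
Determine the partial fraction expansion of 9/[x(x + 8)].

9/x(x + 8) = P/x + Q/(x + 8). P = 9/(0 + 8) = 9/8, Q = 9/(-8 - 0) = -9/8
Result: (9/8)/x - (9/8)/(x + 8)


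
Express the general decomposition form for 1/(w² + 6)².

Repeated quadratic factor: (αw + β)/(w² + 6) + (γw + δ)/(w² + 6)²


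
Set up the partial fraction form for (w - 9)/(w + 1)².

Repeated linear factor: A/(w + 1) + B/(w + 1)²


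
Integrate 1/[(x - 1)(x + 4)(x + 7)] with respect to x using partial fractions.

Cover-up: α = 1/40, β = -1/15, γ = 1/24. Decomposition: (1/40)/(x - 1) - (1/15)/(x + 4) + (1/24)/(x + 7). Integrate each term: (1/40) ln|(x - 1)| - (1/15) ln|(x + 4)| + (1/24) ln|(x + 7)| + C


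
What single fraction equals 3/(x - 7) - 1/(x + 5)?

Common denominator (x - 7)(x + 5). Numerator: 3(x + 5) - 1(x - 7) = (3x + 15) - (x - 7) = 2x + 22
Result: (2x + 22)/[(x - 7)(x + 5)]


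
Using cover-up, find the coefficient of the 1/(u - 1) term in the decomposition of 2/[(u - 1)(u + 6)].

Cover (u - 1), set u=1: 2/((u + 6) at u=1) = 2/(7) = 2/7


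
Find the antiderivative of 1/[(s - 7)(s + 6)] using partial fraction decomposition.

Decompose: 1/[(s - 7)(s + 6)] = (1/13)/(s - 7) - (1/13)/(s + 6). Integrate each term: (1/13) ln|(s - 7)| - (1/13) ln|(s + 6)| + C


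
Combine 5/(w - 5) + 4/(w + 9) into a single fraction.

Common denominator (w - 5)(w + 9). Numerator: 5(w + 9) + 4(w - 5) = (5w + 45) + (4w - 20) = 9w + 25
Result: (9w + 25)/[(w - 5)(w + 9)]


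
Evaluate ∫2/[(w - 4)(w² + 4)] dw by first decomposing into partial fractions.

Cover-up at w=4: P = 2/(4²+4) = 1/10. Coeff matching: Q = -1/10, R = -2/5. Decomposition: (1/10)/(w - 4) - ((1/10)w + 2/5)/(w² + 4). Integrate: linear → ln, quadratic → (1/2)ln + arctan: (1/10) ln|(w - 4)| - (1/20) ln(w² + 4) - (1/5) arctan(w/2) + C


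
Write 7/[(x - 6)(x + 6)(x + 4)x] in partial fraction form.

Using Heaviside cover-up: (7/720)/(x - 6) - (7/144)/(x + 6) + (7/80)/(x + 4) - (7/144)/x


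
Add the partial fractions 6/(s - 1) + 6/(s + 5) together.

Common denominator (s - 1)(s + 5). Numerator: 6(s + 5) + 6(s - 1) = (6s + 30) + (6s - 6) = 12s + 24
Result: (12s + 24)/[(s - 1)(s + 5)]


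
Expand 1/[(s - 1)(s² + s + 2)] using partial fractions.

Cover-up at s = 1: α = 1/(1² + 1·1 + 2) = 1/4. Then β = -α = -1/4, γ = -α·(1 + 1) = -1/2
Result: (1/4)/(s - 1) - ((1/4)s + 1/2)/(s² + s + 2)


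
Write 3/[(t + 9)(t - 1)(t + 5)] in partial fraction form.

Using cover-up method: α = 3/40, β = 1/20, γ = -1/8
Result: (3/40)/(t + 9) + (1/20)/(t - 1) - (1/8)/(t + 5)


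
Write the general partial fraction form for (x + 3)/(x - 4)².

Repeated linear factor: A/(x - 4) + B/(x - 4)²


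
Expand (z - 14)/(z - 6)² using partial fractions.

(z - 14) = A(z - 6) + B. At z = 6: B = 1·6 - 14 = -8. Coeff of z: A = 1
Result: 1/(z - 6) - 8/(z - 6)²


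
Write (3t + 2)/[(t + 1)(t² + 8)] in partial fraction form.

At t=-1: α = (3·(-1) + 2)/((-1)² + 8) = -1/9. β = -α = 1/9, γ = 3 - (-1)·α = 26/9
Result: (-1/9)/(t + 1) + ((1/9)t + 26/9)/(t² + 8)


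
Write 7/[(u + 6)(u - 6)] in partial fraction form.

7/(u + 6)(u - 6) = α/(u + 6) + β/(u - 6). α = 7/(-6 - 6) = -7/12, β = 7/(6 + 6) = 7/12
Result: (-7/12)/(u + 6) + (7/12)/(u - 6)


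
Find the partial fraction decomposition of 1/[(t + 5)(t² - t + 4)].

Cover-up at t = -5: α = 1/((-5)² - 1·(-5) + 4) = 1/34. Then β = -α = -1/34, γ = -α·(-1 - 5) = 3/17
Result: (1/34)/(t + 5) - ((1/34)t - 3/17)/(t² - t + 4)


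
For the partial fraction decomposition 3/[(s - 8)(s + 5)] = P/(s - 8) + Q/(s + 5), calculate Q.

Cover-up at s = -5: Q = 3/(-5 - 8) = -3/13


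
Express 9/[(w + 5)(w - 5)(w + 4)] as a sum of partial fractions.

Using cover-up method: α = 9/10, β = 1/10, γ = -1
Result: (9/10)/(w + 5) + (1/10)/(w - 5) - 1/(w + 4)


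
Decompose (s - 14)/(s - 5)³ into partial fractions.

(s - 14) = A(s - 5)² + B(s - 5) + C. At s = 5: C = 1·5 - 14 = -9. Coefficients: A = 0, B = 1
Result: 1/(s - 5)² - 9/(s - 5)³


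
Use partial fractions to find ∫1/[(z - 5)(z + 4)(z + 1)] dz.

Cover-up: A = 1/54, B = 1/27, C = -1/18. Decomposition: (1/54)/(z - 5) + (1/27)/(z + 4) - (1/18)/(z + 1). Integrate each term: (1/54) ln|(z - 5)| + (1/27) ln|(z + 4)| - (1/18) ln|(z + 1)| + C


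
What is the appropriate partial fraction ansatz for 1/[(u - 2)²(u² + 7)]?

Repeated linear + quadratic: A/(u - 2) + B/(u - 2)² + (Cu + D)/(u² + 7)


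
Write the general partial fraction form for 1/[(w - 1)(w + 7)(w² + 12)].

Two linear + quadratic: α/(w - 1) + β/(w + 7) + (γw + δ)/(w² + 12)


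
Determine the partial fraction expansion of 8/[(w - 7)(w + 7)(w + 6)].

Using cover-up method: α = 4/91, β = 4/7, γ = -8/13
Result: (4/91)/(w - 7) + (4/7)/(w + 7) - (8/13)/(w + 6)


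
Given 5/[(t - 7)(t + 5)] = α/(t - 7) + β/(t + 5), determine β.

Cover-up at t = -5: β = 5/(-5 - 7) = -5/12


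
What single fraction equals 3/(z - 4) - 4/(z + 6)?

Common denominator (z - 4)(z + 6). Numerator: 3(z + 6) - 4(z - 4) = (3z + 18) - (4z - 16) = -z + 34
Result: (-z + 34)/[(z - 4)(z + 6)]


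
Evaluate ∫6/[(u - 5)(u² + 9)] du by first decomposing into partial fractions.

Cover-up at u=5: A = 6/(5²+9) = 3/17. Coeff matching: B = -3/17, C = -15/17. Decomposition: (3/17)/(u - 5) - ((3/17)u + 15/17)/(u² + 9). Integrate: linear → ln, quadratic → (1/2)ln + arctan: (3/17) ln|(u - 5)| - (3/34) ln(u² + 9) - (5/17) arctan(u/3) + C


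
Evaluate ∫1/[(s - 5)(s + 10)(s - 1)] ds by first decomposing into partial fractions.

Cover-up: A = 1/60, B = 1/165, C = -1/44. Decomposition: (1/60)/(s - 5) + (1/165)/(s + 10) - (1/44)/(s - 1). Integrate each term: (1/60) ln|(s - 5)| + (1/165) ln|(s + 10)| - (1/44) ln|(s - 1)| + C


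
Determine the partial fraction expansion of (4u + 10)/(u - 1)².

(4u + 10) = α(u - 1) + β. At u = 1: β = 4·1 + 10 = 14. Coeff of u: α = 4
Result: 4/(u - 1) + 14/(u - 1)²


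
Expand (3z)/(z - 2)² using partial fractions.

(3z) = A(z - 2) + B. At z = 2: B = 3·2 + 0 = 6. Coeff of z: A = 3
Result: 3/(z - 2) + 6/(z - 2)²


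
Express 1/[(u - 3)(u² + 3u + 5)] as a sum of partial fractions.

Cover-up at u = 3: α = 1/(3² + 3·3 + 5) = 1/23. Then β = -α = -1/23, γ = -α·(3 + 3) = -6/23
Result: (1/23)/(u - 3) - ((1/23)u + 6/23)/(u² + 3u + 5)


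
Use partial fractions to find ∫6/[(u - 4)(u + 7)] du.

Decompose: 6/[(u - 4)(u + 7)] = (6/11)/(u - 4) - (6/11)/(u + 7). Integrate each term: (6/11) ln|(u - 4)| - (6/11) ln|(u + 7)| + C


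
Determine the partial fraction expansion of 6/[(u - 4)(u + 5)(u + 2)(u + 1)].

Using Heaviside cover-up: (1/45)/(u - 4) - (1/18)/(u + 5) + (1/3)/(u + 2) - (3/10)/(u + 1)


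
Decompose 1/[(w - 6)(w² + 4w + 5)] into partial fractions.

Cover-up at w = 6: P = 1/(6² + 4·6 + 5) = 1/65. Then Q = -P = -1/65, R = -P·(4 + 6) = -2/13
Result: (1/65)/(w - 6) - ((1/65)w + 2/13)/(w² + 4w + 5)


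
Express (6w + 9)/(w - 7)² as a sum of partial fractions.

(6w + 9) = α(w - 7) + β. At w = 7: β = 6·7 + 9 = 51. Coeff of w: α = 6
Result: 6/(w - 7) + 51/(w - 7)²


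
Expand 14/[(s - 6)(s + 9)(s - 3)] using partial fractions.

Using cover-up method: P = 14/45, Q = 7/90, R = -7/18
Result: (14/45)/(s - 6) + (7/90)/(s + 9) - (7/18)/(s - 3)


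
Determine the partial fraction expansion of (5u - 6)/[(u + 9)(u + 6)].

At u=-9: A = (5·(-9) - 6)/(-9 + 6) = 17. At u=-6: B = (5·(-6) - 6)/(-6 + 9) = -12
Result: 17/(u + 9) - 12/(u + 6)


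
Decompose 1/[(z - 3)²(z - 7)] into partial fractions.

Cover-up at z=7: γ = 1/(7 - 3)² = 1/16. Cover-up at z=3: β = 1/(3 - 7) = -1/4. Comparing z² coeff: α = -γ = -1/16
Result: (-1/16)/(z - 3) - (1/4)/(z - 3)² + (1/16)/(z - 7)


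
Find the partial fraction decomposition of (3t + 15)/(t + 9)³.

(3t + 15) = P(t + 9)² + Q(t + 9) + R. At t = -9: R = 3·(-9) + 15 = -12. Coefficients: P = 0, Q = 3
Result: 3/(t + 9)² - 12/(t + 9)³


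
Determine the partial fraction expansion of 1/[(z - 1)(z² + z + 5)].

Cover-up at z = 1: α = 1/(1² + 1·1 + 5) = 1/7. Then β = -α = -1/7, γ = -α·(1 + 1) = -2/7
Result: (1/7)/(z - 1) - ((1/7)z + 2/7)/(z² + z + 5)


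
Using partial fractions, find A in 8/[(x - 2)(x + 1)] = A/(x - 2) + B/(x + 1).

Cover-up at x = 2: A = 8/(2 + 1) = 8/3


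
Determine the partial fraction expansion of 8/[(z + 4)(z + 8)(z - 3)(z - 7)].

Using Heaviside cover-up: (2/77)/(z + 4) - (2/165)/(z + 8) - (2/77)/(z - 3) + (2/165)/(z - 7)


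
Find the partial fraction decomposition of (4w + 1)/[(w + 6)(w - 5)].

At w=-6: A = (4·(-6) + 1)/(-6 - 5) = 23/11. At w=5: B = (4·5 + 1)/(5 + 6) = 21/11
Result: (23/11)/(w + 6) + (21/11)/(w - 5)


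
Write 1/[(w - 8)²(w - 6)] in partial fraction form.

Cover-up at w=6: C = 1/(6 - 8)² = 1/4. Cover-up at w=8: B = 1/(8 - 6) = 1/2. Comparing w² coeff: A = -C = -1/4
Result: (-1/4)/(w - 8) + (1/2)/(w - 8)² + (1/4)/(w - 6)


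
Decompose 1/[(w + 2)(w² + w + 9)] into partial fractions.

Cover-up at w = -2: P = 1/((-2)² + 1·(-2) + 9) = 1/11. Then Q = -P = -1/11, R = -P·(1 - 2) = 1/11
Result: (1/11)/(w + 2) - ((1/11)w - 1/11)/(w² + w + 9)


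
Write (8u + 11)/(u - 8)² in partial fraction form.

(8u + 11) = P(u - 8) + Q. At u = 8: Q = 8·8 + 11 = 75. Coeff of u: P = 8
Result: 8/(u - 8) + 75/(u - 8)²


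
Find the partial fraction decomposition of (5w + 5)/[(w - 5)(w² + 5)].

At w=5: P = (5·5 + 5)/(5² + 5) = 1. Q = -P = -1, R = 5 - 5·P = 0
Result: 1/(w - 5) - (w)/(w² + 5)


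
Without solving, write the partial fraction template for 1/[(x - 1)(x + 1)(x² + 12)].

Two linear + quadratic: α/(x - 1) + β/(x + 1) + (γx + δ)/(x² + 12)


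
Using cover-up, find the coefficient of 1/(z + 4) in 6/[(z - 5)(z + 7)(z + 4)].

Cover (z + 4), set z=-4: 6/[(-4 - 5)(-4 + 7)] = -2/9


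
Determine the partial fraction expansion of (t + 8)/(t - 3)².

(t + 8) = α(t - 3) + β. At t = 3: β = 1·3 + 8 = 11. Coeff of t: α = 1
Result: 1/(t - 3) + 11/(t - 3)²


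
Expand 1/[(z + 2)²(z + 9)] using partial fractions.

Cover-up at z=-9: γ = 1/(-9 + 2)² = 1/49. Cover-up at z=-2: β = 1/(-2 + 9) = 1/7. Comparing z² coeff: α = -γ = -1/49
Result: (-1/49)/(z + 2) + (1/7)/(z + 2)² + (1/49)/(z + 9)


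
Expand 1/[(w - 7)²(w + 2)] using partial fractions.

Cover-up at w=-2: γ = 1/(-2 - 7)² = 1/81. Cover-up at w=7: β = 1/(7 + 2) = 1/9. Comparing w² coeff: α = -γ = -1/81
Result: (-1/81)/(w - 7) + (1/9)/(w - 7)² + (1/81)/(w + 2)


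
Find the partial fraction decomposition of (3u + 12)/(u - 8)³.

(3u + 12) = P(u - 8)² + Q(u - 8) + R. At u = 8: R = 3·8 + 12 = 36. Coefficients: P = 0, Q = 3
Result: 3/(u - 8)² + 36/(u - 8)³


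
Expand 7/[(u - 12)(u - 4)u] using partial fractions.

Using cover-up method: A = 7/96, B = -7/32, C = 7/48
Result: (7/96)/(u - 12) - (7/32)/(u - 4) + (7/48)/u


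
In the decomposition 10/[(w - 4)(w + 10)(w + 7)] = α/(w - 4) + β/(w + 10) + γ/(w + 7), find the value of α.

Cover-up at w = 4: α = 10/[(4 + 10)(4 + 7)] = 10/[(14)(11)] = 10/154 = 5/77


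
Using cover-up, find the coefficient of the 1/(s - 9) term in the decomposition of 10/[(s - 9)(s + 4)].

Cover (s - 9), set s=9: 10/((s + 4) at s=9) = 10/(13) = 10/13


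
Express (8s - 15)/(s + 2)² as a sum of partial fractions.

(8s - 15) = P(s + 2) + Q. At s = -2: Q = 8·(-2) - 15 = -31. Coeff of s: P = 8
Result: 8/(s + 2) - 31/(s + 2)²


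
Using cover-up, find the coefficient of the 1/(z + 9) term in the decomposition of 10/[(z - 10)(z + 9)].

Cover (z + 9), set z=-9: 10/((z - 10) at z=-9) = 10/(-19) = -10/19


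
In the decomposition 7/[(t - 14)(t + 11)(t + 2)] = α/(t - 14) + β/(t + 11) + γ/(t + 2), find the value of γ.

Cover-up at t = -2: γ = 7/[(-2 - 14)(-2 + 11)] = 7/[(-16)(9)] = -7/144


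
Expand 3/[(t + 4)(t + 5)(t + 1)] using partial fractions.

Using cover-up method: P = -1, Q = 3/4, R = 1/4
Result: -1/(t + 4) + (3/4)/(t + 5) + (1/4)/(t + 1)


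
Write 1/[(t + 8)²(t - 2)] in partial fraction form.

Cover-up at t=2: R = 1/(2 + 8)² = 1/100. Cover-up at t=-8: Q = 1/(-8 - 2) = -1/10. Comparing t² coeff: P = -R = -1/100
Result: (-1/100)/(t + 8) - (1/10)/(t + 8)² + (1/100)/(t - 2)


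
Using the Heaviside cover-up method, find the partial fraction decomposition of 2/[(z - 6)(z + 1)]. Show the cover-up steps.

Cover (z - 6): set z=6, get α = 2/(6 + 1) = 2/7. Cover (z + 1): set z=-1, get β = 2/(-1 - 6) = -2/7.
Result: (2/7)/(z - 6) - (2/7)/(z + 1)


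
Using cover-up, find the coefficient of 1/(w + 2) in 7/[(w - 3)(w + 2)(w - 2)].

Cover (w + 2), set w=-2: 7/[(-2 - 3)(-2 - 2)] = 7/20


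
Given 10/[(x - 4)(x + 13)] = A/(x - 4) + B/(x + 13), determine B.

Cover-up at x = -13: B = 10/(-13 - 4) = -10/17


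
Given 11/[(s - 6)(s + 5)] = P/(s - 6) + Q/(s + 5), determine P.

Cover-up at s = 6: P = 11/(6 + 5) = 11/11 = 1


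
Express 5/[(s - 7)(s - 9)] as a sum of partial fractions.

5/(s - 7)(s - 9) = α/(s - 7) + β/(s - 9). α = 5/(7 - 9) = -5/2, β = 5/(9 - 7) = 5/2
Result: (-5/2)/(s - 7) + (5/2)/(s - 9)


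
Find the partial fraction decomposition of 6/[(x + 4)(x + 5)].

6/(x + 4)(x + 5) = α/(x + 4) + β/(x + 5). α = 6/(-4 + 5) = 6, β = 6/(-5 + 4) = -6
Result: 6/(x + 4) - 6/(x + 5)


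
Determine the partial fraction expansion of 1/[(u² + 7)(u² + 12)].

Coefficient matching gives A = C = 0, B = 1/(12-7) = 1/5, D = -B = -1/5
Result: (1/5)/(u² + 7) - (1/5)/(u² + 12)


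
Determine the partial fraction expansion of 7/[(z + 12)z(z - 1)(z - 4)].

Using Heaviside cover-up: (-7/2496)/(z + 12) + (7/48)/z - (7/39)/(z - 1) + (7/192)/(z - 4)


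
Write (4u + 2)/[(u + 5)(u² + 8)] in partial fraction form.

At u=-5: α = (4·(-5) + 2)/((-5)² + 8) = -6/11. β = -α = 6/11, γ = 4 - (-5)·α = 14/11
Result: (-6/11)/(u + 5) + ((6/11)u + 14/11)/(u² + 8)


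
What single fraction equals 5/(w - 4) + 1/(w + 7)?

Common denominator (w - 4)(w + 7). Numerator: 5(w + 7) + 1(w - 4) = (5w + 35) + (w - 4) = 6w + 31
Result: (6w + 31)/[(w - 4)(w + 7)]


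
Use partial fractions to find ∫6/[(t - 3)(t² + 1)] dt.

Cover-up at t=3: P = 6/(3²+1) = 3/5. Coeff matching: Q = -3/5, R = -9/5. Decomposition: (3/5)/(t - 3) - ((3/5)t + 9/5)/(t² + 1). Integrate: linear → ln, quadratic → (1/2)ln + arctan: (3/5) ln|(t - 3)| - (3/10) ln(t² + 1) - (9/5) arctan(t) + C


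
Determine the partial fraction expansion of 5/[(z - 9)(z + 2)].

5/(z - 9)(z + 2) = A/(z - 9) + B/(z + 2). A = 5/(9 + 2) = 5/11, B = 5/(-2 - 9) = -5/11
Result: (5/11)/(z - 9) - (5/11)/(z + 2)


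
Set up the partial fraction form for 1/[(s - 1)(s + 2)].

Distinct linear factors: α/(s - 1) + β/(s + 2)


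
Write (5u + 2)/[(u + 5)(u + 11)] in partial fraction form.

At u=-5: P = (5·(-5) + 2)/(-5 + 11) = -23/6. At u=-11: Q = (5·(-11) + 2)/(-11 + 5) = 53/6
Result: (-23/6)/(u + 5) + (53/6)/(u + 11)
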